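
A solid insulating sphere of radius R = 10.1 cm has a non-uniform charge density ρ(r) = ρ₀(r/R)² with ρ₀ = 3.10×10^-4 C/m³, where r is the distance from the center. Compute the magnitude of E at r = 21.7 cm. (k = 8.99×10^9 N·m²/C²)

E ≈ 1.53×10^5 N/C

Take a concentric spherical Gaussian surface of radius r = 21.7 cm (r > R, all charge enclosed).
Q_enc = 4π ∫₀^R ρ₀(r'/R)^2 r'² dr' = 4πρ₀R³/5 = 8.027×10^-7 C.
By Gauss's law, ∮E·dA = E·4πr² = Q_enc/ε₀.
E = k|Q_enc|/r² = (8.99×10^9)(8.027×10^-7)/(0.217)² = 1.53×10^5 N/C.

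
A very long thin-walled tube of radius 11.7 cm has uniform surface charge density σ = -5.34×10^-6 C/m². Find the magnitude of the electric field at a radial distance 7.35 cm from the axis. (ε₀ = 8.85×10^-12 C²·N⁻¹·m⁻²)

By cylindrical symmetry E is radial; use a coaxial Gaussian cylinder of radius 7.35 cm and length L (r < 11.7 cm, inside the shell).
No charge is enclosed, so Gauss's law gives E·2πrL = 0 ⇒ E = 0.

E = 0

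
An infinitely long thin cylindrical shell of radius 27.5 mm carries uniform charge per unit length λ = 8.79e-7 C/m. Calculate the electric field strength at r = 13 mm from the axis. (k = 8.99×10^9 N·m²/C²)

Take a coaxial cylindrical Gaussian surface of radius r = 13 mm and length L (r < 27.5 mm, inside the shell).
All the surface charge lies outside this cylinder: Q_enc = 0, hence E = 0.

|E| = 0 N/C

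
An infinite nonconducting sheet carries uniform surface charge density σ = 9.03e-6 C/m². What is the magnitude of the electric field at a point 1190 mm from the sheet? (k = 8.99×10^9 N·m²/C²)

5.10e5 N/C

Choose a cylindrical pillbox piercing the sheet, end faces (area A) parallel to it.
Flux Φ = 2EA and Q_enc = σA, so 2EA = σA/ε₀ ⇒ E = |σ|/(2ε₀), independent of distance.
E = 2πk|σ| = 2π(8.99×10^9)(9.03e-6) = 5.10×10^5 N/C.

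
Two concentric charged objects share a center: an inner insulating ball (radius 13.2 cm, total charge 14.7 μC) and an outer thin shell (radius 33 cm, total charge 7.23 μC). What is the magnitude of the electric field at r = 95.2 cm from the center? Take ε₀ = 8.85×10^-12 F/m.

E ≈ 2.18×10^5 V/m

Use a concentric Gaussian sphere at r = 95.2 cm (r > 33 cm, enclosing both).
Q_enc = (14.7 μC) + (7.23 μC) = 2.193e-5 C.
Since E is radial and uniform over the Gaussian sphere, Φ = E·4πr² = Q_enc/ε₀.
E = |Q_enc|/(4πε₀r²) = (2.193×10^-5)/(4π·8.85×10^-12·(0.952)²) = 2.18e5 N/C.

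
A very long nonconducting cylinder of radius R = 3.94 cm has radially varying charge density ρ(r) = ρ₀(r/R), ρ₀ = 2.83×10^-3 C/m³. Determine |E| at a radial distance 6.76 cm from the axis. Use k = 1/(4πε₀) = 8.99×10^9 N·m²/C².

2.45×10^6 N/C

Take a coaxial cylindrical Gaussian surface of radius r = 6.76 cm and length L (r > R, full charge per length enclosed).
λ_enc = 2π ∫₀^R ρ₀(r'/R)^1 r' dr' = 2πρ₀R²/3 = 9.201×10^-6 C/m.
Gauss's law: E·2πrL = λ_enc L/ε₀.
E = 2k|λ_enc|/r = 2(8.99×10^9)(9.201e-6)/(0.0676) = 2.45e6 N/C.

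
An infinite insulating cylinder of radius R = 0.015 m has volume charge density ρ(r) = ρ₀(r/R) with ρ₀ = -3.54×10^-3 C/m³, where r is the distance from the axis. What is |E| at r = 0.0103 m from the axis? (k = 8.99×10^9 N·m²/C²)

E ≈ 9.43×10^5 N/C

Take a coaxial cylindrical Gaussian surface of radius r = 0.0103 m and length L (r < R).
Integrating ρ over the cross-section to radius r: λ_enc = (2πρ₀/R) ∫₀^r r'^2 dr' = 2πρ₀ r^3/(3·R) = -5.401×10^-7 C/m.
Gauss's law: E·2πrL = λ_enc L/ε₀.
E = 2k|λ_enc|/r = 2(8.99×10^9)(5.401×10^-7)/(0.0103) = 9.43×10^5 N/C.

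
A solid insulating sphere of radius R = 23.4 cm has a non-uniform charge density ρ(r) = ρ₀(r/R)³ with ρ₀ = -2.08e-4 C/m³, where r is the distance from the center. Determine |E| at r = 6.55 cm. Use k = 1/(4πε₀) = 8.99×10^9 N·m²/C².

|E| = 5.63e3 N/C

Use a concentric Gaussian sphere at r = 6.55 cm (r < R).
Q_enc = ∫₀^r ρ(r')·4πr'² dr' = (4πρ₀/R³) ∫₀^r r'^5 dr' = 4πρ₀ r^6/(6·R³) = -2.685×10^-9 C.
By Gauss's law, ∮E·dA = E·4πr² = Q_enc/ε₀.
E = k|Q_enc|/r² = (8.99×10^9)(2.685e-9)/(0.0655)² = 5.63×10^3 N/C.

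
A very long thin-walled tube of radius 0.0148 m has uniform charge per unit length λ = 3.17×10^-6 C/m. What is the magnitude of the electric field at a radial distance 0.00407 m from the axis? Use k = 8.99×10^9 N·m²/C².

|E| = 0 N/C

Take a coaxial cylindrical Gaussian surface of radius r = 0.00407 m and length L (r < 0.0148 m, inside the shell).
All the surface charge lies outside this cylinder: Q_enc = 0, hence E = 0.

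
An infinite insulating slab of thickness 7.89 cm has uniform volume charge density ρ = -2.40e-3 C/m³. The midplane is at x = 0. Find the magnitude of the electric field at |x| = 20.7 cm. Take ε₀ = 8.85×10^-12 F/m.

|E| ≈ 1.07×10^7 V/m

The point |x| = 20.7 cm lies outside the slab (half-thickness 0.03945 m). A symmetric pillbox spanning the full slab encloses Q_enc = ρ·d·A.
Flux = 2EA ⇒ E = |ρ|d/(2ε₀), independent of distance outside.
E = (2.40e-3)(0.0789)/(2·8.85×10^-12) = 1.07×10^7 N/C.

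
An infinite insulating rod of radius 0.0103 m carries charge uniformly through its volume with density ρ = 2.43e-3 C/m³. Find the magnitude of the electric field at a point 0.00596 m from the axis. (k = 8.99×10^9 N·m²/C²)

Coaxial Gaussian cylinder, radius r = 0.00596 m, length L (r < R).
Enclosed charge per unit length: λ_enc = ρ·πr² = (2.43×10^-3)π(0.00596)² = 2.712×10^-7 C/m.
By Gauss's law (flux through the curved wall only), E·2πrL = λ_enc L/ε₀.
E = 2k|λ_enc|/r = 2(8.99×10^9)(2.712e-7)/(0.00596) = 8.18e5 N/C.

|E| ≈ 8.18×10^5 N/C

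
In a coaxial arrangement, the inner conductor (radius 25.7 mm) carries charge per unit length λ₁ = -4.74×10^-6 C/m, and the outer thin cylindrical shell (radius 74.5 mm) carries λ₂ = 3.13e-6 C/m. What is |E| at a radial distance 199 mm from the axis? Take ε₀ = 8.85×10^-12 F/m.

E ≈ 1.45e5 N/C

Coaxial Gaussian cylinder, radius r = 199 mm, length L (r > 74.5 mm, enclosing both).
λ_enc = λ₁ + λ₂ = (-4.74×10^-6) + (3.13×10^-6) = -1.61e-6 C/m.
By Gauss's law (flux through the curved wall only), E·2πrL = λ_enc L/ε₀.
E = |λ_enc|/(2πε₀r) = (1.61×10^-6)/(2π·8.85×10^-12·0.199) = 1.45e5 N/C.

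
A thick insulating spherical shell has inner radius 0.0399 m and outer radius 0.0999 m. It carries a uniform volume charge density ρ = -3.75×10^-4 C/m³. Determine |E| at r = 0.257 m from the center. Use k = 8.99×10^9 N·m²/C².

Use a concentric Gaussian sphere at r = 0.257 m (r > 0.0999 m, enclosing the whole shell).
Q_enc = ρ·(4π/3)(b³ − a³) = (-3.75×10^-4)·(4π/3)·((0.0999)³ − (0.0399)³) = -1.466×10^-6 C.
By Gauss's law, ∮E·dA = E·4πr² = Q_enc/ε₀.
E = k|Q_enc|/r² = (8.99×10^9)(1.466e-6)/(0.257)² = 2.00×10^5 N/C.

|E| = 2.00e5 N/C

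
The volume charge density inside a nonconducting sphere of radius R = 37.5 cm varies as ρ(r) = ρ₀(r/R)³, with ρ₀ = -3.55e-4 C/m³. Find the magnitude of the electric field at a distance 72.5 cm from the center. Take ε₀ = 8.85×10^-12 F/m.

|E| ≈ 6.71×10^5 N/C

Take a concentric spherical Gaussian surface of radius r = 72.5 cm (r > R, all charge enclosed).
Q_enc = 4π ∫₀^R ρ₀(r'/R)^3 r'² dr' = 4πρ₀R³/6 = -3.921×10^-5 C.
Since E is radial and uniform over the Gaussian sphere, Φ = E·4πr² = Q_enc/ε₀.
E = |Q_enc|/(4πε₀r²) = (3.921×10^-5)/(4π·8.85×10^-12·(0.725)²) = 6.71×10^5 N/C.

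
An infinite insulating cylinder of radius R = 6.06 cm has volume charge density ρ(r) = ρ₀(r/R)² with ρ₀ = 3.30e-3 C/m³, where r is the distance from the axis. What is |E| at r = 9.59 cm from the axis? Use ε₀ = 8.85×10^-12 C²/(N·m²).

Coaxial Gaussian cylinder, radius r = 9.59 cm, length L (r > R, full charge per length enclosed).
λ_enc = 2π ∫₀^R ρ₀(r'/R)^2 r' dr' = 2πρ₀R²/4 = 1.904e-5 C/m.
By Gauss's law (flux through the curved wall only), E·2πrL = λ_enc L/ε₀.
E = |λ_enc|/(2πε₀r) = (1.904×10^-5)/(2π·8.85×10^-12·0.0959) = 3.57×10^6 N/C.

E = 3.57×10^6 N/C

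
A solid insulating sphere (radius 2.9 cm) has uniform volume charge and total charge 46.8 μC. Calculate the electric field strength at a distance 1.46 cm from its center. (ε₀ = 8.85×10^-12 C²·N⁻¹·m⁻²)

|E| = 2.52×10^8 N/C

Take a concentric spherical Gaussian surface of radius r = 1.46 cm (r < R).
For a uniform sphere the enclosed fraction is (r/R)³, so Q_enc = (46.8 μC)(0.0146/0.029)³ = 5.972×10^-6 C.
Applying ∮E·dA = Q_enc/ε₀ with Φ = E(4πr²):
E = |Q_enc|/(4πε₀r²) = (5.972e-6)/(4π·8.85×10^-12·(0.0146)²) = 2.52×10^8 N/C.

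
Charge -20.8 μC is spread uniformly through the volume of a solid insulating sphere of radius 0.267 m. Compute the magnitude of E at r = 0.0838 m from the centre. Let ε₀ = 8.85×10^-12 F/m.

E ≈ 8.23×10^5 N/C

Take a concentric spherical Gaussian surface of radius r = 0.0838 m (r < R).
For a uniform sphere the enclosed fraction is (r/R)³, so Q_enc = (-20.8 μC)(0.0838/0.267)³ = -6.431e-7 C.
Applying ∮E·dA = Q_enc/ε₀ with Φ = E(4πr²):
E = |Q_enc|/(4πε₀r²) = (6.431×10^-7)/(4π·8.85×10^-12·(0.0838)²) = 8.23e5 N/C.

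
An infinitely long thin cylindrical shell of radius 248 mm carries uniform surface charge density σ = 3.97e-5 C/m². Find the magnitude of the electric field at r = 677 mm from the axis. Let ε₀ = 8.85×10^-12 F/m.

E ≈ 1.64×10^6 V/m

Coaxial Gaussian cylinder, radius r = 677 mm, length L (r > 248 mm).
The whole shell is enclosed: λ_enc = σ·2πR = (3.97×10^-5)·2π·(0.248) = 6.186e-5 C/m.
Applying ∮E·dA = Q_enc/ε₀ with the end caps contributing no flux:
E = |λ_enc|/(2πε₀r) = (6.186e-5)/(2π·8.85×10^-12·0.677) = 1.64e6 N/C.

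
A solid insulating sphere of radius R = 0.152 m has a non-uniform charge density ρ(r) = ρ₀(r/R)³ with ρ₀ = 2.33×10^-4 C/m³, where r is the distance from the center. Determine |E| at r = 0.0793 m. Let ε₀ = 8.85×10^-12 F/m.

By spherical symmetry E is radial; choose a Gaussian sphere of radius r = 0.0793 m (r < R).
Q_enc = ∫₀^r ρ(r')·4πr'² dr' = (4πρ₀/R³) ∫₀^r r'^5 dr' = 4πρ₀ r^6/(6·R³) = 3.456×10^-8 C.
Applying ∮E·dA = Q_enc/ε₀ with Φ = E(4πr²):
E = |Q_enc|/(4πε₀r²) = (3.456e-8)/(4π·8.85×10^-12·(0.0793)²) = 4.94×10^4 N/C.

E ≈ 4.94×10^4 V/m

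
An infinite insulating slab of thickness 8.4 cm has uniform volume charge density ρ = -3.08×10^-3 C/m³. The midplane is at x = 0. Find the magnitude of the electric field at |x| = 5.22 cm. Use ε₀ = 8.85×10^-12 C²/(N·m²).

E = 1.46×10^7 V/m

The point |x| = 5.22 cm lies outside the slab (half-thickness 0.042 m). A symmetric pillbox spanning the full slab encloses Q_enc = ρ·d·A.
Flux = 2EA ⇒ E = |ρ|d/(2ε₀), independent of distance outside.
E = (3.08e-3)(0.084)/(2·8.85×10^-12) = 1.46×10^7 N/C.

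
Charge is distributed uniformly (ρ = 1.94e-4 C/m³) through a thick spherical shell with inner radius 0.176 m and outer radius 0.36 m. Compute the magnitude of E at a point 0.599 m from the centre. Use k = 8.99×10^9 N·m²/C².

E = 8.39×10^5 N/C

By spherical symmetry E is radial; choose a Gaussian sphere of radius r = 0.599 m (r > 0.36 m, enclosing the whole shell).
Q_enc = ρ·(4π/3)(b³ − a³) = (1.94×10^-4)·(4π/3)·((0.36)³ − (0.176)³) = 3.348e-5 C.
Applying ∮E·dA = Q_enc/ε₀ with Φ = E(4πr²):
E = k|Q_enc|/r² = (8.99×10^9)(3.348×10^-5)/(0.599)² = 8.39e5 N/C.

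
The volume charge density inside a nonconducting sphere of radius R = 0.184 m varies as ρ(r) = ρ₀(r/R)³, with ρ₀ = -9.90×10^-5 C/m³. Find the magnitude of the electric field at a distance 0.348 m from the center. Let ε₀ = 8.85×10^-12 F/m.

Take a concentric spherical Gaussian surface of radius r = 0.348 m (r > R, all charge enclosed).
Q_enc = 4π ∫₀^R ρ₀(r'/R)^3 r'² dr' = 4πρ₀R³/6 = -1.292×10^-6 C.
By Gauss's law, ∮E·dA = E·4πr² = Q_enc/ε₀.
E = |Q_enc|/(4πε₀r²) = (1.292e-6)/(4π·8.85×10^-12·(0.348)²) = 9.59×10^4 N/C.

|E| ≈ 9.59×10^4 N/C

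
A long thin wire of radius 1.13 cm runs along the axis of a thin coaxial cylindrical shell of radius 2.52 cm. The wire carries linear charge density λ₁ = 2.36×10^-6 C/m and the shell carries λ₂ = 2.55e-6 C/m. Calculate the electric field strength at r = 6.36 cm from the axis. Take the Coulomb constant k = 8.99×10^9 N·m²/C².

Choose a coaxial cylinder of radius r = 6.36 cm (arbitrary length L) as the Gaussian surface (r > 2.52 cm, enclosing both).
λ_enc = λ₁ + λ₂ = (2.36e-6) + (2.55×10^-6) = 4.91×10^-6 C/m.
Since E is radial and uniform over the curved surface, Φ = E·2πrL = Q_enc/ε₀ = λ_enc L/ε₀.
E = 2k|λ_enc|/r = 2(8.99×10^9)(4.91×10^-6)/(0.0636) = 1.39×10^6 N/C.

E ≈ 1.39×10^6 N/C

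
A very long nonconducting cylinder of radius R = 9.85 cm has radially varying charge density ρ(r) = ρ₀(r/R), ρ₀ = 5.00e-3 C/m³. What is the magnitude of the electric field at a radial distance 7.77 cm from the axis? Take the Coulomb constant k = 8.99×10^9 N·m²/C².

Choose a coaxial cylinder of radius r = 7.77 cm (arbitrary length L) as the Gaussian surface (r < R).
Integrating ρ over the cross-section to radius r: λ_enc = (2πρ₀/R) ∫₀^r r'^2 dr' = 2πρ₀ r^3/(3·R) = 4.987e-5 C/m.
Since E is radial and uniform over the curved surface, Φ = E·2πrL = Q_enc/ε₀ = λ_enc L/ε₀.
E = 2k|λ_enc|/r = 2(8.99×10^9)(4.987e-5)/(0.0777) = 1.15×10^7 N/C.

E = 1.15×10^7 N/C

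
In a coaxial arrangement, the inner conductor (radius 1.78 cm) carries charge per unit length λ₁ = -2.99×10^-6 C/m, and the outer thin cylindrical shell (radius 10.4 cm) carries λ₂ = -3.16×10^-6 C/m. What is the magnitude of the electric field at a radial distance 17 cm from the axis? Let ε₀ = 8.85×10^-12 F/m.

|E| = 6.51e5 N/C

Coaxial Gaussian cylinder, radius r = 17 cm, length L (r > 10.4 cm, enclosing both).
λ_enc = λ₁ + λ₂ = (-2.99×10^-6) + (-3.16×10^-6) = -6.15×10^-6 C/m.
Since E is radial and uniform over the curved surface, Φ = E·2πrL = Q_enc/ε₀ = λ_enc L/ε₀.
E = |λ_enc|/(2πε₀r) = (6.15×10^-6)/(2π·8.85×10^-12·0.17) = 6.51×10^5 N/C.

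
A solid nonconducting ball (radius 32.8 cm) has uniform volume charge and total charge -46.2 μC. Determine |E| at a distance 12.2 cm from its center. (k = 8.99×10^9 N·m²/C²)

Use a concentric Gaussian sphere at r = 12.2 cm (r < R).
For a uniform sphere the enclosed fraction is (r/R)³, so Q_enc = (-46.2 μC)(0.122/0.328)³ = -2.377e-6 C.
Gauss's law: E·4πr² = Q_enc/ε₀.
E = k|Q_enc|/r² = (8.99×10^9)(2.377×10^-6)/(0.122)² = 1.44×10^6 N/C.

|E| = 1.44e6 N/C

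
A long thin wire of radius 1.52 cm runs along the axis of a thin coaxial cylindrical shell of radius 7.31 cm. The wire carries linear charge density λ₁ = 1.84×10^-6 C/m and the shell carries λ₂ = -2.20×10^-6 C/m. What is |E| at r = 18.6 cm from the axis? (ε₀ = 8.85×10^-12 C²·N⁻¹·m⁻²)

E = 3.48e4 V/m

Take a coaxial cylindrical Gaussian surface of radius r = 18.6 cm and length L (r > 7.31 cm, enclosing both).
λ_enc = λ₁ + λ₂ = (1.84×10^-6) + (-2.20×10^-6) = -3.60e-7 C/m.
By Gauss's law (flux through the curved wall only), E·2πrL = λ_enc L/ε₀.
E = |λ_enc|/(2πε₀r) = (3.60×10^-7)/(2π·8.85×10^-12·0.186) = 3.48e4 N/C.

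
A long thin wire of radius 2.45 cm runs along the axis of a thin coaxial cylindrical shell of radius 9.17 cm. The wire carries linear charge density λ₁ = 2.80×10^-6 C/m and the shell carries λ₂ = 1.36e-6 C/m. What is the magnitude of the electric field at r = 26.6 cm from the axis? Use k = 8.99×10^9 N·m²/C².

By cylindrical symmetry E is radial; use a coaxial Gaussian cylinder of radius 26.6 cm and length L (r > 9.17 cm, enclosing both).
λ_enc = λ₁ + λ₂ = (2.80×10^-6) + (1.36×10^-6) = 4.16×10^-6 C/m.
By Gauss's law (flux through the curved wall only), E·2πrL = λ_enc L/ε₀.
E = 2k|λ_enc|/r = 2(8.99×10^9)(4.16×10^-6)/(0.266) = 2.81×10^5 N/C.

|E| = 2.81×10^5 N/C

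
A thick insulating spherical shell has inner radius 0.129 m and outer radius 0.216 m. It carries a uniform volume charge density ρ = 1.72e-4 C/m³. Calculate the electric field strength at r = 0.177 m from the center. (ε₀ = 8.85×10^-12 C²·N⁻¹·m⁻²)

E ≈ 7.03×10^5 V/m

Symmetry ⇒ E = E(r) r̂. Gaussian sphere of radius r = 0.177 m (within the shell material, 0.129 m < r < 0.216 m).
Enclosed charge is the volume from a to r: Q_enc = (4π/3)ρ(r³ − a³) = 2.449×10^-6 C.
Gauss's law: E·4πr² = Q_enc/ε₀.
E = |Q_enc|/(4πε₀r²) = (2.449×10^-6)/(4π·8.85×10^-12·(0.177)²) = 7.03e5 N/C.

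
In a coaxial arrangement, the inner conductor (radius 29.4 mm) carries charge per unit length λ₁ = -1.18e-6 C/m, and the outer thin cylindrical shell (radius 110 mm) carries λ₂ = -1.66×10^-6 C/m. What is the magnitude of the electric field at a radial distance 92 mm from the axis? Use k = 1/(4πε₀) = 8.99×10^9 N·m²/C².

Coaxial Gaussian cylinder, radius r = 92 mm, length L (between the conductors, 29.4 mm < r < 110 mm).
Only the inner wire is enclosed; the outer shell contributes nothing inside itself. λ_enc = λ₁ = -1.18e-6 C/m.
Gauss's law: E·2πrL = λ_enc L/ε₀.
E = 2k|λ_enc|/r = 2(8.99×10^9)(1.18e-6)/(0.092) = 2.31×10^5 N/C.

2.31e5 N/C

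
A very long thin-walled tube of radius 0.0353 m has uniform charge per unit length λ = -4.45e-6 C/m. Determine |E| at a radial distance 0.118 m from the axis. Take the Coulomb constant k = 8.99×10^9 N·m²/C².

|E| ≈ 6.78×10^5 N/C

Coaxial Gaussian cylinder, radius r = 0.118 m, length L (r > 0.0353 m).
The full line charge is enclosed: λ_enc = -4.45×10^-6 C/m.
Gauss's law: E·2πrL = λ_enc L/ε₀.
E = 2k|λ_enc|/r = 2(8.99×10^9)(4.45e-6)/(0.118) = 6.78e5 N/C.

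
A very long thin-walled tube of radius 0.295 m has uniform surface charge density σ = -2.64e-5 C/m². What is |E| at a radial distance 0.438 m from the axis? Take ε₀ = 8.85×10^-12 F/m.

|E| = 2.01×10^6 V/m

Coaxial Gaussian cylinder, radius r = 0.438 m, length L (r > 0.295 m).
The whole shell is enclosed: λ_enc = σ·2πR = (-2.64e-5)·2π·(0.295) = -4.893×10^-5 C/m.
Since E is radial and uniform over the curved surface, Φ = E·2πrL = Q_enc/ε₀ = λ_enc L/ε₀.
E = |λ_enc|/(2πε₀r) = (4.893e-5)/(2π·8.85×10^-12·0.438) = 2.01×10^6 N/C.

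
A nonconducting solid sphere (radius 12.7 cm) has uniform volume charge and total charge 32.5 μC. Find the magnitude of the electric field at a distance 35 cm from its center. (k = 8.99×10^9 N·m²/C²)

|E| ≈ 2.39×10^6 V/m

By spherical symmetry E is radial; choose a Gaussian sphere of radius r = 35 cm (r > R, so the entire charge is enclosed).
Q_enc = 32.5 μC = 3.25×10^-5 C.
By Gauss's law, ∮E·dA = E·4πr² = Q_enc/ε₀.
E = k|Q_enc|/r² = (8.99×10^9)(3.25×10^-5)/(0.35)² = 2.39×10^6 N/C.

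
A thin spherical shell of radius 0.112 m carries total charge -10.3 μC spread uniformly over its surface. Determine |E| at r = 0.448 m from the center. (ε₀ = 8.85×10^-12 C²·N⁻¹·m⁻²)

E ≈ 4.61×10^5 V/m

Take a concentric spherical Gaussian surface of radius r = 0.448 m (r > 0.112 m).
The entire shell is enclosed: Q_enc = -1.03×10^-5 C.
Since E is radial and uniform over the Gaussian sphere, Φ = E·4πr² = Q_enc/ε₀.
E = |Q_enc|/(4πε₀r²) = (1.03×10^-5)/(4π·8.85×10^-12·(0.448)²) = 4.61×10^5 N/C.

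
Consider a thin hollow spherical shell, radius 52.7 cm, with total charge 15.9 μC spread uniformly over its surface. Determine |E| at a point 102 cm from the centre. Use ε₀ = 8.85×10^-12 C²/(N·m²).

|E| = 1.37×10^5 N/C

Take a concentric spherical Gaussian surface of radius r = 102 cm (r > 52.7 cm).
The entire shell is enclosed: Q_enc = 1.59e-5 C.
Gauss's law: E·4πr² = Q_enc/ε₀.
E = |Q_enc|/(4πε₀r²) = (1.59×10^-5)/(4π·8.85×10^-12·(1.02)²) = 1.37e5 N/C.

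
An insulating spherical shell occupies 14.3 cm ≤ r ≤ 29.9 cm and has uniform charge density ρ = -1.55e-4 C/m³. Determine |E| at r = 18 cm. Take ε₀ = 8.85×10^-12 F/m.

Take a concentric spherical Gaussian surface of radius r = 18 cm (within the shell material, 14.3 cm < r < 29.9 cm).
Enclosed charge is the volume from a to r: Q_enc = (4π/3)ρ(r³ − a³) = -1.888e-6 C.
Applying ∮E·dA = Q_enc/ε₀ with Φ = E(4πr²):
E = |Q_enc|/(4πε₀r²) = (1.888×10^-6)/(4π·8.85×10^-12·(0.18)²) = 5.24×10^5 N/C.

|E| ≈ 5.24×10^5 N/C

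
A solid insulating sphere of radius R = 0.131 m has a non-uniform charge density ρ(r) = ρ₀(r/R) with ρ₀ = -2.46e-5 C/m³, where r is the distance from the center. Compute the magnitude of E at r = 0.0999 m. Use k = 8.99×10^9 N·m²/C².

E = 5.29×10^4 N/C

Use a concentric Gaussian sphere at r = 0.0999 m (r < R).
Q_enc = ∫₀^r ρ(r')·4πr'² dr' = (4πρ₀/R) ∫₀^r r'^3 dr' = 4πρ₀ r^4/(4·R) = -5.876×10^-8 C.
Gauss's law: E·4πr² = Q_enc/ε₀.
E = k|Q_enc|/r² = (8.99×10^9)(5.876×10^-8)/(0.0999)² = 5.29×10^4 N/C.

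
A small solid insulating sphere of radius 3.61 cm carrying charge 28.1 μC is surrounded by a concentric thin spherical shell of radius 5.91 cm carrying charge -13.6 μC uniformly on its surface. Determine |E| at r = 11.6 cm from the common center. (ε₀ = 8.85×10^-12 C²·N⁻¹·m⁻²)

Symmetry ⇒ E = E(r) r̂. Gaussian sphere of radius r = 11.6 cm (r > 5.91 cm, enclosing both).
Q_enc = (28.1 μC) + (-13.6 μC) = 1.45×10^-5 C.
Applying ∮E·dA = Q_enc/ε₀ with Φ = E(4πr²):
E = |Q_enc|/(4πε₀r²) = (1.45×10^-5)/(4π·8.85×10^-12·(0.116)²) = 9.69×10^6 N/C.

9.69×10^6 N/C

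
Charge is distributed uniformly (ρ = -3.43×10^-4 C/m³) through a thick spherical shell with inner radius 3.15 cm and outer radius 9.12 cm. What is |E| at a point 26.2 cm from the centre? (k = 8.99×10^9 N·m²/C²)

|E| ≈ 1.37×10^5 N/C

Use a concentric Gaussian sphere at r = 26.2 cm (r > 9.12 cm, enclosing the whole shell).
Q_enc = ρ·(4π/3)(b³ − a³) = (-3.43×10^-4)·(4π/3)·((0.0912)³ − (0.0315)³) = -1.045×10^-6 C.
By Gauss's law, ∮E·dA = E·4πr² = Q_enc/ε₀.
E = k|Q_enc|/r² = (8.99×10^9)(1.045×10^-6)/(0.262)² = 1.37e5 N/C.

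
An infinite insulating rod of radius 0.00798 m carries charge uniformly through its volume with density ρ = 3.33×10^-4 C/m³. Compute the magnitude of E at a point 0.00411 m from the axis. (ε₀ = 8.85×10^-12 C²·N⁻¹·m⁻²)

|E| = 7.73×10^4 N/C

Choose a coaxial cylinder of radius r = 0.00411 m (arbitrary length L) as the Gaussian surface (r < R).
Enclosed charge per unit length: λ_enc = ρ·πr² = (3.33×10^-4)π(0.00411)² = 1.767×10^-8 C/m.
By Gauss's law (flux through the curved wall only), E·2πrL = λ_enc L/ε₀.
E = |λ_enc|/(2πε₀r) = (1.767×10^-8)/(2π·8.85×10^-12·0.00411) = 7.73e4 N/C.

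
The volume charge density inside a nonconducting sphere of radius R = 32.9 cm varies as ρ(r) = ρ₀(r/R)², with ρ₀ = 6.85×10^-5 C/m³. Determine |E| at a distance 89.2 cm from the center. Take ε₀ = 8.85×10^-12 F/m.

|E| = 6.93×10^4 V/m

Take a concentric spherical Gaussian surface of radius r = 89.2 cm (r > R, all charge enclosed).
Q_enc = 4π ∫₀^R ρ₀(r'/R)^2 r'² dr' = 4πρ₀R³/5 = 6.131e-6 C.
By Gauss's law, ∮E·dA = E·4πr² = Q_enc/ε₀.
E = |Q_enc|/(4πε₀r²) = (6.131e-6)/(4π·8.85×10^-12·(0.892)²) = 6.93e4 N/C.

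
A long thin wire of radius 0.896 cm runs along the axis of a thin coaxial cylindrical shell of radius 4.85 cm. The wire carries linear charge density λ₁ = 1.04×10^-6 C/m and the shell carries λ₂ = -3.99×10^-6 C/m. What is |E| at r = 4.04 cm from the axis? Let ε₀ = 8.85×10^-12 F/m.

Choose a coaxial cylinder of radius r = 4.04 cm (arbitrary length L) as the Gaussian surface (between the conductors, 0.896 cm < r < 4.85 cm).
Only the inner wire is enclosed; the outer shell contributes nothing inside itself. λ_enc = λ₁ = 1.04e-6 C/m.
Since E is radial and uniform over the curved surface, Φ = E·2πrL = Q_enc/ε₀ = λ_enc L/ε₀.
E = |λ_enc|/(2πε₀r) = (1.04×10^-6)/(2π·8.85×10^-12·0.0404) = 4.63e5 N/C.

|E| ≈ 4.63×10^5 N/C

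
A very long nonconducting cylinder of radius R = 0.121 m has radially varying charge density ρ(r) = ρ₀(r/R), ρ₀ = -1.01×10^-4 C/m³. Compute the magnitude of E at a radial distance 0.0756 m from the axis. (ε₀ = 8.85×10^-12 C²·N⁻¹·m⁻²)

1.80e5 N/C

Coaxial Gaussian cylinder, radius r = 0.0756 m, length L (r < R).
Integrating ρ over the cross-section to radius r: λ_enc = (2πρ₀/R) ∫₀^r r'^2 dr' = 2πρ₀ r^3/(3·R) = -7.554×10^-7 C/m.
Applying ∮E·dA = Q_enc/ε₀ with the end caps contributing no flux:
E = |λ_enc|/(2πε₀r) = (7.554×10^-7)/(2π·8.85×10^-12·0.0756) = 1.80×10^5 N/C.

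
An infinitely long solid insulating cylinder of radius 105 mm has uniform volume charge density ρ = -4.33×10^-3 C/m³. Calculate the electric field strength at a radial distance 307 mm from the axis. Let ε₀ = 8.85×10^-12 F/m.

E ≈ 8.79e6 N/C

Coaxial Gaussian cylinder, radius r = 307 mm, length L (r > 105 mm, full cross-section enclosed).
λ_enc = ρ·πR² = (-4.33×10^-3)π(0.105)² = -1.50e-4 C/m.
Applying ∮E·dA = Q_enc/ε₀ with the end caps contributing no flux:
E = |λ_enc|/(2πε₀r) = (1.50e-4)/(2π·8.85×10^-12·0.307) = 8.79×10^6 N/C.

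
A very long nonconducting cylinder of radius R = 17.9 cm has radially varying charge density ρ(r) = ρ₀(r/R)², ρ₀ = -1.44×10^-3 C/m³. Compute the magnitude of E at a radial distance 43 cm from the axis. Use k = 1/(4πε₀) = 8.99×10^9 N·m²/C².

E = 3.03×10^6 V/m

By cylindrical symmetry E is radial; use a coaxial Gaussian cylinder of radius 43 cm and length L (r > R, full charge per length enclosed).
λ_enc = 2π ∫₀^R ρ₀(r'/R)^2 r' dr' = 2πρ₀R²/4 = -7.248×10^-5 C/m.
Since E is radial and uniform over the curved surface, Φ = E·2πrL = Q_enc/ε₀ = λ_enc L/ε₀.
E = 2k|λ_enc|/r = 2(8.99×10^9)(7.248×10^-5)/(0.43) = 3.03×10^6 N/C.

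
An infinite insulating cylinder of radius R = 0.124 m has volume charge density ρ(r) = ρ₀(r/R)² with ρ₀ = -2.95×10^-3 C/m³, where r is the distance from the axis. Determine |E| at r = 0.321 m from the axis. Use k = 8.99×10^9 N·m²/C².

|E| ≈ 3.99×10^6 V/m

Coaxial Gaussian cylinder, radius r = 0.321 m, length L (r > R, full charge per length enclosed).
λ_enc = 2π ∫₀^R ρ₀(r'/R)^2 r' dr' = 2πρ₀R²/4 = -7.125×10^-5 C/m.
Gauss's law: E·2πrL = λ_enc L/ε₀.
E = 2k|λ_enc|/r = 2(8.99×10^9)(7.125e-5)/(0.321) = 3.99e6 N/C.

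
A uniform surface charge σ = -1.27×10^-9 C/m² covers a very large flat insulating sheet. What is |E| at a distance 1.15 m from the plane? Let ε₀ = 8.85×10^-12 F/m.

|E| = 71.8 N/C

By planar symmetry E is perpendicular to the sheet and uniform; use a Gaussian pillbox with flat faces of area A on each side of the sheet.
Flux Φ = 2EA and Q_enc = σA, so 2EA = σA/ε₀ ⇒ E = |σ|/(2ε₀), independent of distance.
E = |σ|/(2ε₀) = (1.27e-9)/(2·8.85×10^-12) = 71.8 N/C.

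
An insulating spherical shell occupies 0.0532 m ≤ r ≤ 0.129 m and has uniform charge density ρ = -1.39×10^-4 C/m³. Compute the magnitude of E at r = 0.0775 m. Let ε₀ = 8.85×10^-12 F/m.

|E| ≈ 2.74e5 V/m

Symmetry ⇒ E = E(r) r̂. Gaussian sphere of radius r = 0.0775 m (within the shell material, 0.0532 m < r < 0.129 m).
Only the shell between 0.0532 m and r is enclosed: Q_enc = ρ·(4π/3)(r³ − a³) = (-1.39e-4)·(4π/3)·((0.0775)³ − (0.0532)³) = -1.834×10^-7 C.
Gauss's law: E·4πr² = Q_enc/ε₀.
E = |Q_enc|/(4πε₀r²) = (1.834×10^-7)/(4π·8.85×10^-12·(0.0775)²) = 2.74e5 N/C.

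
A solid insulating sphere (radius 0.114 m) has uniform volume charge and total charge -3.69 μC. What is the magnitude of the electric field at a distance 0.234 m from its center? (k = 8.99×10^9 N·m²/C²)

Use a concentric Gaussian sphere at r = 0.234 m (r > R, so the entire charge is enclosed).
Q_enc = -3.69 μC = -3.69e-6 C.
By Gauss's law, ∮E·dA = E·4πr² = Q_enc/ε₀.
E = k|Q_enc|/r² = (8.99×10^9)(3.69×10^-6)/(0.234)² = 6.06×10^5 N/C.

6.06×10^5 N/C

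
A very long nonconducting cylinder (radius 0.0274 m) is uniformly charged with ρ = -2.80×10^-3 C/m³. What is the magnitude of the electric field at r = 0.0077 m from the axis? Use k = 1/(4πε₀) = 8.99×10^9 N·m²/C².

E ≈ 1.22e6 N/C

Choose a coaxial cylinder of radius r = 0.0077 m (arbitrary length L) as the Gaussian surface (r < R).
Charge inside radius r per length L is ρ·πr²·L, so λ_enc = ρπr² = -5.215×10^-7 C/m.
Gauss's law: E·2πrL = λ_enc L/ε₀.
E = 2k|λ_enc|/r = 2(8.99×10^9)(5.215×10^-7)/(0.0077) = 1.22×10^6 N/C.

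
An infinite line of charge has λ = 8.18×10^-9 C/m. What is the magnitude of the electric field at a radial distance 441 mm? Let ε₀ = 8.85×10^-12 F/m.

Choose a coaxial cylinder of radius r = 441 mm (arbitrary length L) as the Gaussian surface.
Q_enc = λL, so λ_enc = 8.18×10^-9 C/m.
Since E is radial and uniform over the curved surface, Φ = E·2πrL = Q_enc/ε₀ = λ_enc L/ε₀.
E = |λ_enc|/(2πε₀r) = (8.18e-9)/(2π·8.85×10^-12·0.441) = 334 N/C.

E ≈ 334 N/C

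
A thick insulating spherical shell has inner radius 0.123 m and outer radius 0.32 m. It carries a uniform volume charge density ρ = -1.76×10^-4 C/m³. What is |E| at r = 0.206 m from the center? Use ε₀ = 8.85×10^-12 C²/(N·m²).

By spherical symmetry E is radial; choose a Gaussian sphere of radius r = 0.206 m (within the shell material, 0.123 m < r < 0.32 m).
Enclosed charge is the volume from a to r: Q_enc = (4π/3)ρ(r³ − a³) = -5.073×10^-6 C.
By Gauss's law, ∮E·dA = E·4πr² = Q_enc/ε₀.
E = |Q_enc|/(4πε₀r²) = (5.073×10^-6)/(4π·8.85×10^-12·(0.206)²) = 1.07e6 N/C.

E = 1.07×10^6 V/m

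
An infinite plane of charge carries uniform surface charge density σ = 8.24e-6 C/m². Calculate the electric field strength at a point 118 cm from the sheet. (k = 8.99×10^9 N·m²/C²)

The symmetry is planar: E is normal to the sheet and the same magnitude on both sides. Take a pillbox straddling the sheet with end-cap area A.
Flux Φ = 2EA and Q_enc = σA, so 2EA = σA/ε₀ ⇒ E = |σ|/(2ε₀), independent of distance.
E = 2πk|σ| = 2π(8.99×10^9)(8.24×10^-6) = 4.65×10^5 N/C.

|E| ≈ 4.65×10^5 N/C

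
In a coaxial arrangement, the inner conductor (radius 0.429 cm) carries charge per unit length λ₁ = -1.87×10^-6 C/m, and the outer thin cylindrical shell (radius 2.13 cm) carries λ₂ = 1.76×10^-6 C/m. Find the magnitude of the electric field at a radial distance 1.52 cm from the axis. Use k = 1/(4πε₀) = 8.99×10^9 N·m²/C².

Coaxial Gaussian cylinder, radius r = 1.52 cm, length L (between the conductors, 0.429 cm < r < 2.13 cm).
Only the inner wire is enclosed; the outer shell contributes nothing inside itself. λ_enc = λ₁ = -1.87×10^-6 C/m.
Since E is radial and uniform over the curved surface, Φ = E·2πrL = Q_enc/ε₀ = λ_enc L/ε₀.
E = 2k|λ_enc|/r = 2(8.99×10^9)(1.87×10^-6)/(0.0152) = 2.21×10^6 N/C.

E = 2.21×10^6 N/C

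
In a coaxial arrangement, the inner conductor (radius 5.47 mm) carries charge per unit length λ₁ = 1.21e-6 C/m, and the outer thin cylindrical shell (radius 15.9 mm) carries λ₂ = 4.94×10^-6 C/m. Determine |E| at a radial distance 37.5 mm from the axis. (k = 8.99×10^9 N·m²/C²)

Take a coaxial cylindrical Gaussian surface of radius r = 37.5 mm and length L (r > 15.9 mm, enclosing both).
λ_enc = λ₁ + λ₂ = (1.21×10^-6) + (4.94×10^-6) = 6.15×10^-6 C/m.
By Gauss's law (flux through the curved wall only), E·2πrL = λ_enc L/ε₀.
E = 2k|λ_enc|/r = 2(8.99×10^9)(6.15×10^-6)/(0.0375) = 2.95×10^6 N/C.

|E| = 2.95×10^6 N/C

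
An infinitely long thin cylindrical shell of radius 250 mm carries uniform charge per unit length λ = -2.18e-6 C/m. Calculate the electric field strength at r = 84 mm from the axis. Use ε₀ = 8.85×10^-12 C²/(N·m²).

By cylindrical symmetry E is radial; use a coaxial Gaussian cylinder of radius 84 mm and length L (r < 250 mm, inside the shell).
No charge is enclosed, so Gauss's law gives E·2πrL = 0 ⇒ E = 0.

|E| = 0 N/C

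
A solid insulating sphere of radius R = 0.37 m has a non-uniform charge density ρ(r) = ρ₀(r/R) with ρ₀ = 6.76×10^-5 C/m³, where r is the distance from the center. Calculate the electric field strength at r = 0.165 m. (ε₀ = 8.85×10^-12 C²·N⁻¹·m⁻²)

Take a concentric spherical Gaussian surface of radius r = 0.165 m (r < R).
Q_enc = ∫₀^r ρ(r')·4πr'² dr' = (4πρ₀/R) ∫₀^r r'^3 dr' = 4πρ₀ r^4/(4·R) = 4.254×10^-7 C.
By Gauss's law, ∮E·dA = E·4πr² = Q_enc/ε₀.
E = |Q_enc|/(4πε₀r²) = (4.254×10^-7)/(4π·8.85×10^-12·(0.165)²) = 1.41×10^5 N/C.

|E| = 1.41×10^5 V/m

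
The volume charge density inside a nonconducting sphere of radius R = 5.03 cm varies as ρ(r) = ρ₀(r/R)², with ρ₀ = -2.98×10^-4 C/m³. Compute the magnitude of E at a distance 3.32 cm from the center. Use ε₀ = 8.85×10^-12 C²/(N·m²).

|E| = 9.74×10^4 N/C

By spherical symmetry E is radial; choose a Gaussian sphere of radius r = 3.32 cm (r < R).
Integrate the density: Q_enc = 4π ∫₀^r ρ₀(r'/R)^2 r'² dr' = 4πρ₀ r^5/(5·R²) = -1.194e-8 C.
By Gauss's law, ∮E·dA = E·4πr² = Q_enc/ε₀.
E = |Q_enc|/(4πε₀r²) = (1.194×10^-8)/(4π·8.85×10^-12·(0.0332)²) = 9.74×10^4 N/C.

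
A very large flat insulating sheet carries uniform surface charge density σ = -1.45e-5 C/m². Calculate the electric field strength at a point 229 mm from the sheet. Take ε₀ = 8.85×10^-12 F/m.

E = 8.19×10^5 V/m

By planar symmetry E is perpendicular to the sheet and uniform; use a Gaussian pillbox with flat faces of area A on each side of the sheet.
Only the two end caps contribute flux: Φ = 2EA. With Q_enc = σA, Gauss's law gives E = |σ|/(2ε₀).
E = |σ|/(2ε₀) = (1.45×10^-5)/(2·8.85×10^-12) = 8.19×10^5 N/C.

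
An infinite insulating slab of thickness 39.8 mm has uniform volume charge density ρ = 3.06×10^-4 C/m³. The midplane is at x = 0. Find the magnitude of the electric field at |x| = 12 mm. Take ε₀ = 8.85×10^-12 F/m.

By symmetry E is perpendicular to the slab. A Gaussian pillbox from −12 mm to +12 mm (face area A) lies entirely within the slab.
Q_enc = ρ·(2x)·A and flux = 2EA, so 2EA = 2ρxA/ε₀ ⇒ E = |ρ|x/ε₀.
E = (3.06×10^-4)(0.012)/(8.85×10^-12) = 4.15×10^5 N/C.

|E| = 4.15×10^5 N/C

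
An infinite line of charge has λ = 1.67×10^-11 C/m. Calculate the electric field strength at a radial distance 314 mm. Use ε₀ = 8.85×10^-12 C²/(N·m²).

By cylindrical symmetry E is radial; use a coaxial Gaussian cylinder of radius 314 mm and length L.
Q_enc = λL, so λ_enc = 1.67×10^-11 C/m.
Since E is radial and uniform over the curved surface, Φ = E·2πrL = Q_enc/ε₀ = λ_enc L/ε₀.
E = |λ_enc|/(2πε₀r) = (1.67×10^-11)/(2π·8.85×10^-12·0.314) = 0.956 N/C.

|E| ≈ 0.956 V/m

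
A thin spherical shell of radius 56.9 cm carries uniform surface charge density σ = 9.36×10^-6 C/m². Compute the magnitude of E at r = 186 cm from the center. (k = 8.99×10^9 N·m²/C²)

Symmetry ⇒ E = E(r) r̂. Gaussian sphere of radius r = 186 cm (r > 56.9 cm).
The entire shell is enclosed: Q_enc = σ·4πR² = (9.36×10^-6)·4π·(0.569)² = 3.808e-5 C.
Since E is radial and uniform over the Gaussian sphere, Φ = E·4πr² = Q_enc/ε₀.
E = k|Q_enc|/r² = (8.99×10^9)(3.808×10^-5)/(1.86)² = 9.90×10^4 N/C.

E = 9.90e4 N/C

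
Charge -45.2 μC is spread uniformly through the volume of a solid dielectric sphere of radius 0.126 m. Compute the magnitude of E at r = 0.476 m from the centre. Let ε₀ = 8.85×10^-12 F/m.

Use a concentric Gaussian sphere at r = 0.476 m (r > R, so the entire charge is enclosed).
Q_enc = -45.2 μC = -4.52×10^-5 C.
Since E is radial and uniform over the Gaussian sphere, Φ = E·4πr² = Q_enc/ε₀.
E = |Q_enc|/(4πε₀r²) = (4.52e-5)/(4π·8.85×10^-12·(0.476)²) = 1.79×10^6 N/C.

|E| ≈ 1.79×10^6 N/C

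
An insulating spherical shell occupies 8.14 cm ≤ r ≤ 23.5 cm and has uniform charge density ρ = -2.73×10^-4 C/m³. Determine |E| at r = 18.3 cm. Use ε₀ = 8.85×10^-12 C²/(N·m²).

Symmetry ⇒ E = E(r) r̂. Gaussian sphere of radius r = 18.3 cm (within the shell material, 8.14 cm < r < 23.5 cm).
Enclosed charge is the volume from a to r: Q_enc = (4π/3)ρ(r³ − a³) = -6.391e-6 C.
By Gauss's law, ∮E·dA = E·4πr² = Q_enc/ε₀.
E = |Q_enc|/(4πε₀r²) = (6.391e-6)/(4π·8.85×10^-12·(0.183)²) = 1.72×10^6 N/C.

|E| ≈ 1.72e6 N/C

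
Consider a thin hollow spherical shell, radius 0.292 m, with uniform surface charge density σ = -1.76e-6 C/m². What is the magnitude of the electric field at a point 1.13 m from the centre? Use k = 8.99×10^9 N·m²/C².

Take a concentric spherical Gaussian surface of radius r = 1.13 m (r > 0.292 m).
The entire shell is enclosed: Q_enc = σ·4πR² = (-1.76×10^-6)·4π·(0.292)² = -1.886×10^-6 C.
By Gauss's law, ∮E·dA = E·4πr² = Q_enc/ε₀.
E = k|Q_enc|/r² = (8.99×10^9)(1.886e-6)/(1.13)² = 1.33×10^4 N/C.

|E| ≈ 1.33×10^4 V/m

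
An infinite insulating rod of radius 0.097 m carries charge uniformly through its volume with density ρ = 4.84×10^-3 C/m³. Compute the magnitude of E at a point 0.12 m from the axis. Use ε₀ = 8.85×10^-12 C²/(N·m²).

Choose a coaxial cylinder of radius r = 0.12 m (arbitrary length L) as the Gaussian surface (r > 0.097 m, full cross-section enclosed).
λ_enc = ρ·πR² = (4.84e-3)π(0.097)² = 1.431e-4 C/m.
Gauss's law: E·2πrL = λ_enc L/ε₀.
E = |λ_enc|/(2πε₀r) = (1.431×10^-4)/(2π·8.85×10^-12·0.12) = 2.14e7 N/C.

2.14e7 N/C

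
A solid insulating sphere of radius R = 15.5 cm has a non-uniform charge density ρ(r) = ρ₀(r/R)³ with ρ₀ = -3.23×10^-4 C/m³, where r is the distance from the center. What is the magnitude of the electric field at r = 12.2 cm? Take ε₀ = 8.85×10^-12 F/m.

E ≈ 3.62e5 N/C

By spherical symmetry E is radial; choose a Gaussian sphere of radius r = 12.2 cm (r < R).
Q_enc = ∫₀^r ρ(r')·4πr'² dr' = (4πρ₀/R³) ∫₀^r r'^5 dr' = 4πρ₀ r^6/(6·R³) = -5.99e-7 C.
Gauss's law: E·4πr² = Q_enc/ε₀.
E = |Q_enc|/(4πε₀r²) = (5.99×10^-7)/(4π·8.85×10^-12·(0.122)²) = 3.62×10^5 N/C.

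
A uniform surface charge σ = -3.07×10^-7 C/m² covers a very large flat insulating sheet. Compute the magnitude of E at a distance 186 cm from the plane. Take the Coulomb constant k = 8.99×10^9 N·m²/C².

The symmetry is planar: E is normal to the sheet and the same magnitude on both sides. Take a pillbox straddling the sheet with end-cap area A.
Flux Φ = 2EA and Q_enc = σA, so 2EA = σA/ε₀ ⇒ E = |σ|/(2ε₀), independent of distance.
E = 2πk|σ| = 2π(8.99×10^9)(3.07e-7) = 1.73×10^4 N/C.

|E| ≈ 1.73e4 V/m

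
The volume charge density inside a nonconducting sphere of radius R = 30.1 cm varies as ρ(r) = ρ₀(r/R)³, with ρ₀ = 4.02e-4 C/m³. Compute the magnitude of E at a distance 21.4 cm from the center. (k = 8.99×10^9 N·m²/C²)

E ≈ 5.82×10^5 N/C

By spherical symmetry E is radial; choose a Gaussian sphere of radius r = 21.4 cm (r < R).
Q_enc = ∫₀^r ρ(r')·4πr'² dr' = (4πρ₀/R³) ∫₀^r r'^5 dr' = 4πρ₀ r^6/(6·R³) = 2.965e-6 C.
Since E is radial and uniform over the Gaussian sphere, Φ = E·4πr² = Q_enc/ε₀.
E = k|Q_enc|/r² = (8.99×10^9)(2.965e-6)/(0.214)² = 5.82×10^5 N/C.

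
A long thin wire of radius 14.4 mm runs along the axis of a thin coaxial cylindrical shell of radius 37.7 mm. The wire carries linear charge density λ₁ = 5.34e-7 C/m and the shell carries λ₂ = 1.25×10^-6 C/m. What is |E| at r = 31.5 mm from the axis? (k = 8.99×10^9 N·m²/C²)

Choose a coaxial cylinder of radius r = 31.5 mm (arbitrary length L) as the Gaussian surface (between the conductors, 14.4 mm < r < 37.7 mm).
The shell at 37.7 mm lies outside the Gaussian surface, so λ_enc = λ₁ = 5.34×10^-7 C/m.
Gauss's law: E·2πrL = λ_enc L/ε₀.
E = 2k|λ_enc|/r = 2(8.99×10^9)(5.34×10^-7)/(0.0315) = 3.05e5 N/C.

E = 3.05e5 N/C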